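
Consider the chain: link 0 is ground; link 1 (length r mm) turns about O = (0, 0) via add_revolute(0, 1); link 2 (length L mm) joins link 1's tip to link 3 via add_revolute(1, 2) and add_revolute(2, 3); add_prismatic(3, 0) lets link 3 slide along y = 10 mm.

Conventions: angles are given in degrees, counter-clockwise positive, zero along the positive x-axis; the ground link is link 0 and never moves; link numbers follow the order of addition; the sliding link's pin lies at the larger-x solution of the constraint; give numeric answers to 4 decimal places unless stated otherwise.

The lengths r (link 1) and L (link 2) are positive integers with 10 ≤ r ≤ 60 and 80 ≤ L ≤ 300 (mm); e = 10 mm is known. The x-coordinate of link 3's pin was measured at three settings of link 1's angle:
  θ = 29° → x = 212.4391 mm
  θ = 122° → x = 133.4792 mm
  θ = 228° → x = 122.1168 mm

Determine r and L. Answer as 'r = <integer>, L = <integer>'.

constraint per measurement: (x − r cos θ)² + (r sin θ − e)² = L²
subtracting the θ₁ and θ₂ equations cancels the r² and L² terms:
r = (x₁² − x₂²) / (2[(x₁cos θ₁ + e sin θ₁) − (x₂cos θ₂ + e sin θ₂)]) = 54.0000 → r = 54
L² = (x₁ − r cos θ₁)² + (r sin θ₁ − e)² = 27556.0071 → L = 166.0000 → L = 166
check at θ₃=228°: x = 122.1168 (printed 122.1168) ✓

r = 54, L = 166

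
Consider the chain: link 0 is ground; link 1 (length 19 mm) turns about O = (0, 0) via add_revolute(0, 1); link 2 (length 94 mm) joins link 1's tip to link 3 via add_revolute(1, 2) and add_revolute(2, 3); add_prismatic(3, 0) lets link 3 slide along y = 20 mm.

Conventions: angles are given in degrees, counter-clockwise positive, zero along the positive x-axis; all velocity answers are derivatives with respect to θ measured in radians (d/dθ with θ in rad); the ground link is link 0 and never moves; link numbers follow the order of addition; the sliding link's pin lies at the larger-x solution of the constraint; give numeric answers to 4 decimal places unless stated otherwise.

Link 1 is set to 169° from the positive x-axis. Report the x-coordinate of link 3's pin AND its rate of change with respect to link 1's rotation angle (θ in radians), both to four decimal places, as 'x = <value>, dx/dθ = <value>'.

geometry: r = 19 mm, L = 94 mm, e = 20 mm
crank pin P = (r cos θ, r sin θ) = (-18.650916, 3.625371)
h = r sin θ − e = 3.625371 − 20 = -16.374629
x = r cos θ + √(L² − h²) = -18.650916 + 92.562798 = 73.911881
dx/dθ = −r sin θ − h·r cos θ/√(L² − h²) (θ in radians; h = -16.374629) = -6.924772

x = 73.9119, dx/dθ = -6.9248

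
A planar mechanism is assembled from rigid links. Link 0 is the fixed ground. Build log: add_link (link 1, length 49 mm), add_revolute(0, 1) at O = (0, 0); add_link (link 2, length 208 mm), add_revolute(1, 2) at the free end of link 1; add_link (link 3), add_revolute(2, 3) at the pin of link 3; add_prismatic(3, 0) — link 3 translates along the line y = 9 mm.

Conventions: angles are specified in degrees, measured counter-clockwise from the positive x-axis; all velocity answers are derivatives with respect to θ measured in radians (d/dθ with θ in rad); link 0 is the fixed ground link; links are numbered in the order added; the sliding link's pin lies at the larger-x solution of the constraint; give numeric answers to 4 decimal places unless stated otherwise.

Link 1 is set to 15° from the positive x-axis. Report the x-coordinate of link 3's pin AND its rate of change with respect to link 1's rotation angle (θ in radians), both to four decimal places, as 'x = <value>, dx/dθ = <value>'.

geometry: r = 49 mm, L = 208 mm, e = 9 mm
crank pin P = (r cos θ, r sin θ) = (47.330365, 12.682133)
h = r sin θ − e = 12.682133 − 9 = 3.682133
x = r cos θ + √(L² − h²) = 47.330365 + 207.967406 = 255.297771
dx/dθ = −r sin θ − h·r cos θ/√(L² − h²) (θ in radians; h = 3.682133) = -13.520133

x = 255.2978, dx/dθ = -13.5201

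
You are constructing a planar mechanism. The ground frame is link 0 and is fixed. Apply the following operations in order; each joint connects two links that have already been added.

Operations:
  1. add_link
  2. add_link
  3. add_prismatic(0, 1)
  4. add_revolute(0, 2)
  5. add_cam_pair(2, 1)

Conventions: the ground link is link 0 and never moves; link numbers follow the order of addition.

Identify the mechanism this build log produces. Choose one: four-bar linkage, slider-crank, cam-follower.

links: 3 (incl. ground); joints: 1 revolute, 1 prismatic, 1 higher (cam) pair, forming one closed loop
3 links, revolute + prismatic + higher pair in one loop → cam-follower

cam-follower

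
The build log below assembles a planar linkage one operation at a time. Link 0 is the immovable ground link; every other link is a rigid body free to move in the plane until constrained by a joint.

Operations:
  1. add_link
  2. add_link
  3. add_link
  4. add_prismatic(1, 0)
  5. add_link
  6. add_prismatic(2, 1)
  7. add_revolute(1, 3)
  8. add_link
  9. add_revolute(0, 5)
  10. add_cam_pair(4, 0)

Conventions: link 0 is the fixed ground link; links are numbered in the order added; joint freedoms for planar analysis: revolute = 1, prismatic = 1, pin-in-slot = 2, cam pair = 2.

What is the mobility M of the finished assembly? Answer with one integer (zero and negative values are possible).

link 0 = ground. State L|J1|J2 = 1|0|0
+link1  2|0|0
+link2  3|0|0
+link3  4|0|0
P(1,0) f=1→J1  4|1|0
+link4  5|1|0
P(2,1) f=1→J1  5|2|0
R(1,3) f=1→J1  5|3|0
+link5  6|3|0
R(0,5) f=1→J1  6|4|0
C(4,0) f=2→J2  6|4|1
M = 3(6−1)−2·4−1 = 15−8−1 = 6

M = 6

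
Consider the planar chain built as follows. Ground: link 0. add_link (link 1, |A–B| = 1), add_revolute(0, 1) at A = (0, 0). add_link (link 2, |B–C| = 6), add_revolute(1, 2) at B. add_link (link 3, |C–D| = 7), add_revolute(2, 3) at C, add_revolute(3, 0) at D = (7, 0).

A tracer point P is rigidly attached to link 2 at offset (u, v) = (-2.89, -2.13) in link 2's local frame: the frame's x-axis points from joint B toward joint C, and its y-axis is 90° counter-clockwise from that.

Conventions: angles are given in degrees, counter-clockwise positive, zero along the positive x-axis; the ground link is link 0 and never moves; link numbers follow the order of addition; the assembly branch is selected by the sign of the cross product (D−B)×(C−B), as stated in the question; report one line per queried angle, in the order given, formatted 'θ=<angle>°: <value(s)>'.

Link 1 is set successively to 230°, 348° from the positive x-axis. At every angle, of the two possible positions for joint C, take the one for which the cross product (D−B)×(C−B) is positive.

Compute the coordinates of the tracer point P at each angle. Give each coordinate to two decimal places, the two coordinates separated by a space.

A=(0,0), D=(7.00,0)
θ=230°: B = A + 1.00·(cos230°, sin230°) = (-0.6428, -0.7660)
θ=230°: |BD| = 7.6811
θ=230°: circle(B,6.00) ∩ circle(D,7.00): a=2.9943, h=5.1994
θ=230°:   candidates: C₊=(1.8180,4.7061) cross=39.937; C₋=(2.8551,-5.6409) cross=-39.937
θ=230°:   branch + wants cross > 0 → take C=(1.8180,4.7061) (cross=39.937)
θ=230°: ex = (C−B)/|BC| = (0.4101,0.9120); ey = (-0.9120,0.4101)
θ=230°: P = B + -2.89·ex + -2.13·ey = (0.1145,-4.2754)
θ=348°: B = A + 1.00·(cos348°, sin348°) = (0.9781, -0.2079)
θ=348°: |BD| = 6.0254
θ=348°: circle(B,6.00) ∩ circle(D,7.00): a=1.9340, h=5.6798
θ=348°:   candidates: C₊=(2.7150,5.5352) cross=34.223; C₋=(3.1069,-5.8176) cross=-34.223
θ=348°:   branch + wants cross > 0 → take C=(2.7150,5.5352) (cross=34.223)
θ=348°: ex = (C−B)/|BC| = (0.2895,0.9572); ey = (-0.9572,0.2895)
θ=348°: P = B + -2.89·ex + -2.13·ey = (2.1804,-3.5908)

θ=230°: 0.11 -4.28
θ=348°: 2.18 -3.59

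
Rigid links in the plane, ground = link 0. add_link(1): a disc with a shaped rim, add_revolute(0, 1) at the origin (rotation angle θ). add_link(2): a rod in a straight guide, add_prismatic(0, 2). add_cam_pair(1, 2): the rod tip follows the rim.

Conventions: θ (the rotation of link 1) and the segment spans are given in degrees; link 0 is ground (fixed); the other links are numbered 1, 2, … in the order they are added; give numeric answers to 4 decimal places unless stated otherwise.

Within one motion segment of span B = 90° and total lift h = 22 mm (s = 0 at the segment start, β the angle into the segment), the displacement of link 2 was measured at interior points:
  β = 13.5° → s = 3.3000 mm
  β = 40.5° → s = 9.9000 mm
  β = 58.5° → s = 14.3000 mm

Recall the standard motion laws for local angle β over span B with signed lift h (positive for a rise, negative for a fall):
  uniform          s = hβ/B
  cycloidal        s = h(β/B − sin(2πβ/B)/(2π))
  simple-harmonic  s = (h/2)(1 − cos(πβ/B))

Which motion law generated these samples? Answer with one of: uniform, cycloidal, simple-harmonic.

candidates at β/B = r: uniform s = h·r (linear in β); cycloidal s = h·(r − sin(2πr)/(2π)); simple-harmonic s = (h/2)(1 − cos(πr))
β=13.5°: printed 3.3000 | uniform 3.3000, cycloidal 0.4673, simple-harmonic 1.1989
β=40.5°: printed 9.9000 | uniform 9.9000, cycloidal 8.8180, simple-harmonic 9.2792
β=58.5°: printed 14.3000 | uniform 14.3000, cycloidal 17.1327, simple-harmonic 15.9939
only one law matches every sample → uniform

uniform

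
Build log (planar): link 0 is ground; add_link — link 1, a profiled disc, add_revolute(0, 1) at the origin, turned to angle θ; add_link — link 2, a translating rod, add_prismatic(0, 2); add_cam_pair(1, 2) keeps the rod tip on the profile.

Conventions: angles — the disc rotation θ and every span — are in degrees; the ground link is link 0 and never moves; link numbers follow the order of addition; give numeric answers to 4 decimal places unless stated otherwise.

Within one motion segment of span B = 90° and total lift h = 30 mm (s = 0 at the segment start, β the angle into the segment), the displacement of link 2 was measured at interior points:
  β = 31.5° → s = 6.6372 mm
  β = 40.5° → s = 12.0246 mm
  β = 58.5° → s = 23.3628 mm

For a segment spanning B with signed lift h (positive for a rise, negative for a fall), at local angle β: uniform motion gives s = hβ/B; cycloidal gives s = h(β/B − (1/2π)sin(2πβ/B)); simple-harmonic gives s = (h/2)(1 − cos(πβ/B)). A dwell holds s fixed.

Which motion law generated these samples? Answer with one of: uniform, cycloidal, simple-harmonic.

candidates at β/B = r: uniform s = h·r (linear in β); cycloidal s = h·(r − sin(2πr)/(2π)); simple-harmonic s = (h/2)(1 − cos(πr))
β=31.5°: printed 6.6372 | uniform 10.5000, cycloidal 6.6372, simple-harmonic 8.1901
β=40.5°: printed 12.0246 | uniform 13.5000, cycloidal 12.0246, simple-harmonic 12.6535
β=58.5°: printed 23.3628 | uniform 19.5000, cycloidal 23.3628, simple-harmonic 21.8099
only one law matches every sample → cycloidal

cycloidal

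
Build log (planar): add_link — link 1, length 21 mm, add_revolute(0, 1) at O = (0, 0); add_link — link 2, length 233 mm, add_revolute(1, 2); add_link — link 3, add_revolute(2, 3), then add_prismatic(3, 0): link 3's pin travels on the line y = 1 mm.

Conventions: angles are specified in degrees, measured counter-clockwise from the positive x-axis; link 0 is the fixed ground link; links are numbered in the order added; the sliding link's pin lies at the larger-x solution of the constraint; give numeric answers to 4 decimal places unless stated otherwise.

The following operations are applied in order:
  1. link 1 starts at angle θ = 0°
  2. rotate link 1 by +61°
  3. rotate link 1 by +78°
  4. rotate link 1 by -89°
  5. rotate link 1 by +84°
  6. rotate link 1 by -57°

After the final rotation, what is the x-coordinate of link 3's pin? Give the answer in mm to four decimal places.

geometry: r = 21 mm, L = 233 mm, e = 1 mm; θ starts at 0°
rotate link 1 by +61°: θ ← 0° +61° = 61°
rotate link 1 by +78°: θ ← 61° +78° = 139°
rotate link 1 by -89°: θ ← 139° -89° = 50°
rotate link 1 by +84°: θ ← 50° +84° = 134°
rotate link 1 by -57°: θ ← 134° -57° = 77°
crank pin P = (r cos θ, r sin θ) = (4.723972, 20.461771)
h = r sin θ − e = 20.461771 − 1 = 19.461771
x = r cos θ + √(L² − h²) = 4.723972 + 232.185787 = 236.909759

236.9098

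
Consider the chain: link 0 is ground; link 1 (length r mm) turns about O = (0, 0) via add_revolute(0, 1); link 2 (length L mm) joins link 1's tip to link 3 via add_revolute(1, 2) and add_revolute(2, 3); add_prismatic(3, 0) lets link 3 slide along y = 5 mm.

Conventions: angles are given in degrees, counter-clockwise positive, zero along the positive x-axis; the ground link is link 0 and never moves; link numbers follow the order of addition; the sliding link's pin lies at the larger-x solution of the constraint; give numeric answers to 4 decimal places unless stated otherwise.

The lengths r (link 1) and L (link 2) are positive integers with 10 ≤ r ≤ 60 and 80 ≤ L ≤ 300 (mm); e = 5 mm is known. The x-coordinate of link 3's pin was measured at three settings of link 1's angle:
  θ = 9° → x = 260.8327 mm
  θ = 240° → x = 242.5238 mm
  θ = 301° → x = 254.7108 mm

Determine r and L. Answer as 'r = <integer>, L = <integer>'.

constraint per measurement: (x − r cos θ)² + (r sin θ − e)² = L²
subtracting the θ₁ and θ₂ equations cancels the r² and L² terms:
r = (x₁² − x₂²) / (2[(x₁cos θ₁ + e sin θ₁) − (x₂cos θ₂ + e sin θ₂)]) = 12.0000 → r = 12
L² = (x₁ − r cos θ₁)² + (r sin θ₁ − e)² = 62001.0113 → L = 249.0000 → L = 249
check at θ₃=301°: x = 254.7108 (printed 254.7108) ✓

r = 12, L = 249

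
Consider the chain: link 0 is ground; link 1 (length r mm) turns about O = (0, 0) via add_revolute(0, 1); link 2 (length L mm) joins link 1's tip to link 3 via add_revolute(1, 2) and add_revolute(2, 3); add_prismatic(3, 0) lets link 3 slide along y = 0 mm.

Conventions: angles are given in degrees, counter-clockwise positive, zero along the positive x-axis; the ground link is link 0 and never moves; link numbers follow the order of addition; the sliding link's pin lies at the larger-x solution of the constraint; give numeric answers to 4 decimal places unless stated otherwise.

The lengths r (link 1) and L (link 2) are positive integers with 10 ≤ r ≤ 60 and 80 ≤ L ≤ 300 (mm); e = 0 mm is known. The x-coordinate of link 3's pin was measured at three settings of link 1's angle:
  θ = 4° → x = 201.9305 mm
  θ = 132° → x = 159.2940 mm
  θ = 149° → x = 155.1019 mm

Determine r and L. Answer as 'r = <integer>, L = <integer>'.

constraint per measurement: (x − r cos θ)² + (r sin θ − e)² = L²
subtracting the θ₁ and θ₂ equations cancels the r² and L² terms:
r = (x₁² − x₂²) / (2[(x₁cos θ₁ + e sin θ₁) − (x₂cos θ₂ + e sin θ₂)]) = 25.0000 → r = 25
L² = (x₁ − r cos θ₁)² + (r sin θ₁ − e)² = 31328.9965 → L = 177.0000 → L = 177
check at θ₃=149°: x = 155.1019 (printed 155.1019) ✓

r = 25, L = 177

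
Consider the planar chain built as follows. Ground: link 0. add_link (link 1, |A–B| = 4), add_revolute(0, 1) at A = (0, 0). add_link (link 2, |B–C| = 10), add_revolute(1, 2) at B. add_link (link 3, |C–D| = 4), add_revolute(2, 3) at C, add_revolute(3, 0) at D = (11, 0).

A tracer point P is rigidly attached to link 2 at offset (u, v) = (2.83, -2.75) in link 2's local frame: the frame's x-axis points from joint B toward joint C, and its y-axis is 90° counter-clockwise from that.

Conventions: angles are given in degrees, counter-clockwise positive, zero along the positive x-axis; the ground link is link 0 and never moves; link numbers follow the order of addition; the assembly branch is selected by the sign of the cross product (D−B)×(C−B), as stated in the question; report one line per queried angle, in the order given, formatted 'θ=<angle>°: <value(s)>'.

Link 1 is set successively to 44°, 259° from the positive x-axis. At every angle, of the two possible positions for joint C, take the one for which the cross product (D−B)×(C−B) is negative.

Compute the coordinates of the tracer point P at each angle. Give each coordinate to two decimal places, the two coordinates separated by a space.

A=(0,0), D=(11.00,0)
θ=44°: B = A + 4.00·(cos44°, sin44°) = (2.8774, 2.7786)
θ=44°: |BD| = 8.5848
θ=44°: circle(B,10.00) ∩ circle(D,4.00): a=9.1848, h=3.9547
θ=44°:   candidates: C₊=(12.8477,3.5477) cross=33.951; C₋=(10.2877,-3.9361) cross=-33.951
θ=44°:   branch - wants cross < 0 → take C=(10.2877,-3.9361) (cross=-33.951)
θ=44°: ex = (C−B)/|BC| = (0.7410,-0.6715); ey = (0.6715,0.7410)
θ=44°: P = B + 2.83·ex + -2.75·ey = (3.1279,-1.1595)
θ=259°: B = A + 4.00·(cos259°, sin259°) = (-0.7632, -3.9265)
θ=259°: |BD| = 12.4013
θ=259°: circle(B,10.00) ∩ circle(D,4.00): a=9.5874, h=2.8429
θ=259°:   candidates: C₊=(7.4308,1.8057) cross=35.256; C₋=(9.2310,-3.5876) cross=-35.256
θ=259°:   branch - wants cross < 0 → take C=(9.2310,-3.5876) (cross=-35.256)
θ=259°: ex = (C−B)/|BC| = (0.9994,0.0339); ey = (-0.0339,0.9994)
θ=259°: P = B + 2.83·ex + -2.75·ey = (2.1583,-6.5790)

θ=44°: 3.13 -1.16
θ=259°: 2.16 -6.58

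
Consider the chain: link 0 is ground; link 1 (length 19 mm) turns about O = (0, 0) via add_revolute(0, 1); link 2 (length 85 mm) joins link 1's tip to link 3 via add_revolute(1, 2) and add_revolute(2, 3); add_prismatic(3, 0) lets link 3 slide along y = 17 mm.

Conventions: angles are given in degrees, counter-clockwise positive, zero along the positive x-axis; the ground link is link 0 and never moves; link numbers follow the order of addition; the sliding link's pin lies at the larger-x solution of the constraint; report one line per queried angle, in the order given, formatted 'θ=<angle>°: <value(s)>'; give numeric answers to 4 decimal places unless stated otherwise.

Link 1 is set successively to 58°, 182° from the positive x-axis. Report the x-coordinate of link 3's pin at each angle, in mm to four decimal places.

geometry: r = 19 mm, L = 85 mm, e = 17 mm
θ=58°: crank pin P = (r cos θ, r sin θ) = (10.068466, 16.112914)
θ=58°: h = r sin θ − e = 16.112914 − 17 = -0.887086
θ=58°: x = r cos θ + √(L² − h²) = 10.068466 + 84.995371 = 95.063837
θ=182°: crank pin P = (r cos θ, r sin θ) = (-18.988426, -0.663090)
θ=182°: h = r sin θ − e = -0.663090 − 17 = -17.663090
θ=182°: x = r cos θ + √(L² − h²) = -18.988426 + 83.144544 = 64.156119

θ=58°: 95.0638
θ=182°: 64.1561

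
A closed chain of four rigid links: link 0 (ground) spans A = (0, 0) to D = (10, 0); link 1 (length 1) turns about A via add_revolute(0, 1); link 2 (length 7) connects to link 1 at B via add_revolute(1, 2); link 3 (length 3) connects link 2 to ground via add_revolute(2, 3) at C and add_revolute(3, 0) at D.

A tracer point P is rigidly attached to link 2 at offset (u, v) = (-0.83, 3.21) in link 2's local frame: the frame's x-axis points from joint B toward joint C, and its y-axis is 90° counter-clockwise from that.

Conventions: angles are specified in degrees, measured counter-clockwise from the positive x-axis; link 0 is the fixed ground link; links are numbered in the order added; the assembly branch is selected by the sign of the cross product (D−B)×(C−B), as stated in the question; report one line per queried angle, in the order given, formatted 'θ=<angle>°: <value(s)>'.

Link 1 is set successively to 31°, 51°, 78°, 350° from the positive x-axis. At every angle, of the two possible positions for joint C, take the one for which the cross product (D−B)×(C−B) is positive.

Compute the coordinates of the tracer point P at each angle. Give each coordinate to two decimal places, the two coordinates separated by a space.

A=(0,0), D=(10.00,0)
θ=31°: B = A + 1.00·(cos31°, sin31°) = (0.8572, 0.5150)
θ=31°: |BD| = 9.1573
θ=31°: circle(B,7.00) ∩ circle(D,3.00): a=6.7627, h=1.8072
θ=31°:   candidates: C₊=(7.7108,1.9390) cross=16.549; C₋=(7.5075,-1.6696) cross=-16.549
θ=31°:   branch + wants cross > 0 → take C=(7.7108,1.9390) (cross=16.549)
θ=31°: ex = (C−B)/|BC| = (0.9791,0.2034); ey = (-0.2034,0.9791)
θ=31°: P = B + -0.83·ex + 3.21·ey = (-0.6085,3.4891)
θ=51°: B = A + 1.00·(cos51°, sin51°) = (0.6293, 0.7771)
θ=51°: |BD| = 9.4029
θ=51°: circle(B,7.00) ∩ circle(D,3.00): a=6.8284, h=1.5403
θ=51°:   candidates: C₊=(7.5617,1.7478) cross=14.483; C₋=(7.3071,-1.3222) cross=-14.483
θ=51°:   branch + wants cross > 0 → take C=(7.5617,1.7478) (cross=14.483)
θ=51°: ex = (C−B)/|BC| = (0.9903,0.1387); ey = (-0.1387,0.9903)
θ=51°: P = B + -0.83·ex + 3.21·ey = (-0.6378,3.8410)
θ=78°: B = A + 1.00·(cos78°, sin78°) = (0.2079, 0.9781)
θ=78°: |BD| = 9.8408
θ=78°: circle(B,7.00) ∩ circle(D,3.00): a=6.9528, h=0.8119
θ=78°:   candidates: C₊=(7.2069,1.0949) cross=7.989; C₋=(7.0455,-0.5208) cross=-7.989
θ=78°:   branch + wants cross > 0 → take C=(7.2069,1.0949) (cross=7.989)
θ=78°: ex = (C−B)/|BC| = (0.9999,0.0167); ey = (-0.0167,0.9999)
θ=78°: P = B + -0.83·ex + 3.21·ey = (-0.6755,4.1739)
θ=350°: B = A + 1.00·(cos350°, sin350°) = (0.9848, -0.1736)
θ=350°: |BD| = 9.0169
θ=350°: circle(B,7.00) ∩ circle(D,3.00): a=6.7265, h=1.9376
θ=350°:   candidates: C₊=(7.6727,1.8931) cross=17.471; C₋=(7.7474,-1.9813) cross=-17.471
θ=350°:   branch + wants cross > 0 → take C=(7.6727,1.8931) (cross=17.471)
θ=350°: ex = (C−B)/|BC| = (0.9554,0.2953); ey = (-0.2953,0.9554)
θ=350°: P = B + -0.83·ex + 3.21·ey = (-0.7559,2.6482)

θ=31°: -0.61 3.49
θ=51°: -0.64 3.84
θ=78°: -0.68 4.17
θ=350°: -0.76 2.65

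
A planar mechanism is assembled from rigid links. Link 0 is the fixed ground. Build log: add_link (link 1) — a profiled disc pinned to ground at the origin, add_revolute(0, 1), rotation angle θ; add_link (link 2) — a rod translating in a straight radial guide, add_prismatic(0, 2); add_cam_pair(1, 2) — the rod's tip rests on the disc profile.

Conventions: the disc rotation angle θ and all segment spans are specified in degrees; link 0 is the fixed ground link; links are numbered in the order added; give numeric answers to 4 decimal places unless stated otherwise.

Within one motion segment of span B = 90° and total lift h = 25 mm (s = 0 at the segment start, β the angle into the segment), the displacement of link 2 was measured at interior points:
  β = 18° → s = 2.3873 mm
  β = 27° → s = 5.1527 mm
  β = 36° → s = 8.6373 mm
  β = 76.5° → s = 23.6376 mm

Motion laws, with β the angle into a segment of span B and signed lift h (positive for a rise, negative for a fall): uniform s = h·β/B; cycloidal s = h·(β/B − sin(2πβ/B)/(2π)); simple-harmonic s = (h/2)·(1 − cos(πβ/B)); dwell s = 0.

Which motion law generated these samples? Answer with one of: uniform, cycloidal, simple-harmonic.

candidates at β/B = r: uniform s = h·r (linear in β); cycloidal s = h·(r − sin(2πr)/(2π)); simple-harmonic s = (h/2)(1 − cos(πr))
β=18°: printed 2.3873 | uniform 5.0000, cycloidal 1.2159, simple-harmonic 2.3873
β=27°: printed 5.1527 | uniform 7.5000, cycloidal 3.7159, simple-harmonic 5.1527
β=36°: printed 8.6373 | uniform 10.0000, cycloidal 7.6613, simple-harmonic 8.6373
β=76.5°: printed 23.6376 | uniform 21.2500, cycloidal 24.4690, simple-harmonic 23.6376
only one law matches every sample → simple-harmonic

simple-harmonic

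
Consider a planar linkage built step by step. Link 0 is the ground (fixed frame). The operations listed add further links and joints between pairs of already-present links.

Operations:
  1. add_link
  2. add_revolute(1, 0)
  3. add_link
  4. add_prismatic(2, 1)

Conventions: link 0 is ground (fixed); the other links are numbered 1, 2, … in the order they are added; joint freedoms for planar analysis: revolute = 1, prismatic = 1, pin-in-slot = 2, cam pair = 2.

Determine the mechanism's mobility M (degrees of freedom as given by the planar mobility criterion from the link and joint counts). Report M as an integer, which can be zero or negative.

L=1 J1=0 J2=0
add link → L=2 J1=0 J2=0
R@1,0 dof=1 J1 → L=2 J1=1 J2=0
add link → L=3 J1=1 J2=0
P@2,1 dof=1 J1 → L=3 J1=2 J2=0
M=3(L−1)−2J1−J2=3·2−2·2−0=2

M = 2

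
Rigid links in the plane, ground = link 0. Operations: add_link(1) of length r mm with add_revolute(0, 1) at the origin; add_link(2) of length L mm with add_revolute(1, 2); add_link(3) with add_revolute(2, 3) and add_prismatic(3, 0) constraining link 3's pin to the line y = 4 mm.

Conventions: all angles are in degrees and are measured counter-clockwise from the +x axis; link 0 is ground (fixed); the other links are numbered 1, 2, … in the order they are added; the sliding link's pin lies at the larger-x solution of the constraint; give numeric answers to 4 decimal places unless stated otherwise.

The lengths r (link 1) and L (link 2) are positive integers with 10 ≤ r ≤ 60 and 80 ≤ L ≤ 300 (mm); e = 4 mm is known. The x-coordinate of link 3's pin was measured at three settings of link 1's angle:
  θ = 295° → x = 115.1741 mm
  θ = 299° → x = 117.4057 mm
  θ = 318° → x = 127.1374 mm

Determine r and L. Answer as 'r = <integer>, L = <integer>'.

constraint per measurement: (x − r cos θ)² + (r sin θ − e)² = L²
subtracting the θ₁ and θ₂ equations cancels the r² and L² terms:
r = (x₁² − x₂²) / (2[(x₁cos θ₁ + e sin θ₁) − (x₂cos θ₂ + e sin θ₂)]) = 30.9996 → r = 31
L² = (x₁ − r cos θ₁)² + (r sin θ₁ − e)² = 11449.0076 → L = 107.0000 → L = 107
check at θ₃=318°: x = 127.1374 (printed 127.1374) ✓

r = 31, L = 107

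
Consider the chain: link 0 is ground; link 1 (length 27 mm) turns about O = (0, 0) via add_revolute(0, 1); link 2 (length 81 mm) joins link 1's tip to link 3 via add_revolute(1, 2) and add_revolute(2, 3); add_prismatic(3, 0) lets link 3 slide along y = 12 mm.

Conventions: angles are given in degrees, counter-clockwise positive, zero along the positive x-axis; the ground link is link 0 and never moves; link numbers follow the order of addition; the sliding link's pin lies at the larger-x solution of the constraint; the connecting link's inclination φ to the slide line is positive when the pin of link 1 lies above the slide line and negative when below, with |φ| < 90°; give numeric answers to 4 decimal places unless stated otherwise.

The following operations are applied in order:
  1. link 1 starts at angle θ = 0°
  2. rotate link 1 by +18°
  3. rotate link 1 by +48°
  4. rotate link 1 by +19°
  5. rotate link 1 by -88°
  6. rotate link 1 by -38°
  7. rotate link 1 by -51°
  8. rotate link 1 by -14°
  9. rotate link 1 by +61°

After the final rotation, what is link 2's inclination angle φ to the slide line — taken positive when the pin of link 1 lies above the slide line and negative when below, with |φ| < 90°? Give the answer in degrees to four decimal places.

geometry: r = 27 mm, L = 81 mm, e = 12 mm; θ starts at 0°
rotate link 1 by +18°: θ ← 0° +18° = 18°
rotate link 1 by +48°: θ ← 18° +48° = 66°
rotate link 1 by +19°: θ ← 66° +19° = 85°
rotate link 1 by -88°: θ ← 85° -88° = -3°
rotate link 1 by -38°: θ ← -3° -38° = -41°
rotate link 1 by -51°: θ ← -41° -51° = -92°
rotate link 1 by -14°: θ ← -92° -14° = -106°
rotate link 1 by +61°: θ ← -106° +61° = -45°
h = r sin θ − e = -19.091883 − 12 = -31.091883
sin φ = h / L = -31.091883 / 81 = -0.38385041
φ = arcsin(-0.38385041) = -22.572391°

-22.5724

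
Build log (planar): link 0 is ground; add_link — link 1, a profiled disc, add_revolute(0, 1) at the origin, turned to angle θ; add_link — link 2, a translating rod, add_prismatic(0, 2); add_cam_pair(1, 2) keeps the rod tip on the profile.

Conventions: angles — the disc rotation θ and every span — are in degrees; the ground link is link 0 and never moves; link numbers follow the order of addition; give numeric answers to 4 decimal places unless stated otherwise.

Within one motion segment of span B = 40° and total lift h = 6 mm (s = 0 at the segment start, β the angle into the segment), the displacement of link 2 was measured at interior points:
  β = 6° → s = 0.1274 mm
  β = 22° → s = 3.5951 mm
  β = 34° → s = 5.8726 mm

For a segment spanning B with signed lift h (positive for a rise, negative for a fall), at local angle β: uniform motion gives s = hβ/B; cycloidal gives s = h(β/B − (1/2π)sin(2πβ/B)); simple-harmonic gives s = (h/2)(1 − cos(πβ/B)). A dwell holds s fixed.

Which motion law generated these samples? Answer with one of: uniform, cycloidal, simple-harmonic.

candidates at β/B = r: uniform s = h·r (linear in β); cycloidal s = h·(r − sin(2πr)/(2π)); simple-harmonic s = (h/2)(1 − cos(πr))
β=6°: printed 0.1274 | uniform 0.9000, cycloidal 0.1274, simple-harmonic 0.3270
β=22°: printed 3.5951 | uniform 3.3000, cycloidal 3.5951, simple-harmonic 3.4693
β=34°: printed 5.8726 | uniform 5.1000, cycloidal 5.8726, simple-harmonic 5.6730
only one law matches every sample → cycloidal

cycloidal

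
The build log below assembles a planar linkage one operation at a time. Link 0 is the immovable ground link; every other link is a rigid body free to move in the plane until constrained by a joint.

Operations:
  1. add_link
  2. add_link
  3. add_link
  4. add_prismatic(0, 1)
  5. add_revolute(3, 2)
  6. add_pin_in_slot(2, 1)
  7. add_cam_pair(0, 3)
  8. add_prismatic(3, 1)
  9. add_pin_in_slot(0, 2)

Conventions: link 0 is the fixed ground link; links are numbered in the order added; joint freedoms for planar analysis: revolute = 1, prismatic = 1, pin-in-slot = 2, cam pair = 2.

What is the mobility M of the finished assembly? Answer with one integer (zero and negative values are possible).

L=1 J1=0 J2=0
add link → L=2 J1=0 J2=0
add link → L=3 J1=0 J2=0
add link → L=4 J1=0 J2=0
P@0,1 dof=1 J1 → L=4 J1=1 J2=0
R@3,2 dof=1 J1 → L=4 J1=2 J2=0
PS@2,1 dof=2 J2 → L=4 J1=2 J2=1
C@0,3 dof=2 J2 → L=4 J1=2 J2=2
P@3,1 dof=1 J1 → L=4 J1=3 J2=2
PS@0,2 dof=2 J2 → L=4 J1=3 J2=3
M=3(L−1)−2J1−J2=3·3−2·3−3=0

M = 0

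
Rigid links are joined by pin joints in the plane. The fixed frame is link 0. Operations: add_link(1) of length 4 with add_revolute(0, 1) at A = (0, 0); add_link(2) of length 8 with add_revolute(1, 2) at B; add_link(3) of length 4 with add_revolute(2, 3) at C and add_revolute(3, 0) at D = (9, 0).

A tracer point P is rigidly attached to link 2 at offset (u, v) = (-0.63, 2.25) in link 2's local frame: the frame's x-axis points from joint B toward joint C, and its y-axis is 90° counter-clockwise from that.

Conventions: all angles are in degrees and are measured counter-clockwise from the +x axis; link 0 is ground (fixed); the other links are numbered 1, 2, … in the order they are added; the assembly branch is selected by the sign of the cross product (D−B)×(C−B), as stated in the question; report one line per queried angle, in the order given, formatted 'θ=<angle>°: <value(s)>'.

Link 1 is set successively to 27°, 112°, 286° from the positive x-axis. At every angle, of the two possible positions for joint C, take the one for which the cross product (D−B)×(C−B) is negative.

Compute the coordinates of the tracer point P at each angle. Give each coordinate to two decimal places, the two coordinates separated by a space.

A=(0,0), D=(9.00,0)
θ=27°: B = A + 4.00·(cos27°, sin27°) = (3.5640, 1.8160)
θ=27°: |BD| = 5.7313
θ=27°: circle(B,8.00) ∩ circle(D,4.00): a=7.0532, h=3.7753
θ=27°:   candidates: C₊=(11.4500,3.1619) cross=21.637; C₋=(9.0576,-3.9996) cross=-21.637
θ=27°:   branch - wants cross < 0 → take C=(9.0576,-3.9996) (cross=-21.637)
θ=27°: ex = (C−B)/|BC| = (0.6867,-0.7269); ey = (0.7269,0.6867)
θ=27°: P = B + -0.63·ex + 2.25·ey = (4.7670,3.8190)
θ=112°: B = A + 4.00·(cos112°, sin112°) = (-1.4984, 3.7087)
θ=112°: |BD| = 11.1343
θ=112°: circle(B,8.00) ∩ circle(D,4.00): a=7.7226, h=2.0883
θ=112°:   candidates: C₊=(6.4788,3.1054) cross=23.251; C₋=(5.0876,-0.8326) cross=-23.251
θ=112°:   branch - wants cross < 0 → take C=(5.0876,-0.8326) (cross=-23.251)
θ=112°: ex = (C−B)/|BC| = (0.8233,-0.5677); ey = (0.5677,0.8233)
θ=112°: P = B + -0.63·ex + 2.25·ey = (-0.7398,5.9187)
θ=286°: B = A + 4.00·(cos286°, sin286°) = (1.1025, -3.8450)
θ=286°: |BD| = 8.7837
θ=286°: circle(B,8.00) ∩ circle(D,4.00): a=7.1242, h=3.6395
θ=286°:   candidates: C₊=(5.9147,2.5458) cross=31.968; C₋=(9.1011,-3.9987) cross=-31.968
θ=286°:   branch - wants cross < 0 → take C=(9.1011,-3.9987) (cross=-31.968)
θ=286°: ex = (C−B)/|BC| = (0.9998,-0.0192); ey = (0.0192,0.9998)
θ=286°: P = B + -0.63·ex + 2.25·ey = (0.5159,-1.5834)

θ=27°: 4.77 3.82
θ=112°: -0.74 5.92
θ=286°: 0.52 -1.58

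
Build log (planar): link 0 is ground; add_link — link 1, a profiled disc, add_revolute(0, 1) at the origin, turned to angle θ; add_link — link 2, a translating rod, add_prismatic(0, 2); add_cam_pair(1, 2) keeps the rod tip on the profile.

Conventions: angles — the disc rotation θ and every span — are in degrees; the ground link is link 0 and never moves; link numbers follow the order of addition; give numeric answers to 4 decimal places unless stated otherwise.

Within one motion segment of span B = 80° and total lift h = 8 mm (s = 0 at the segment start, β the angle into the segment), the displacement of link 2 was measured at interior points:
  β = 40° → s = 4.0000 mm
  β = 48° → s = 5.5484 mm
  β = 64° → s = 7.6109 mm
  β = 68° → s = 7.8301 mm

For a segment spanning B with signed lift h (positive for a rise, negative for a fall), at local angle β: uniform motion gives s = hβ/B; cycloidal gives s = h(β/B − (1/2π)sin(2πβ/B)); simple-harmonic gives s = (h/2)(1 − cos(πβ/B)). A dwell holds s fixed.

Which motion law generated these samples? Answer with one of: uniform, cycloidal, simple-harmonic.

candidates at β/B = r: uniform s = h·r (linear in β); cycloidal s = h·(r − sin(2πr)/(2π)); simple-harmonic s = (h/2)(1 − cos(πr))
β=40°: printed 4.0000 | uniform 4.0000, cycloidal 4.0000, simple-harmonic 4.0000
β=48°: printed 5.5484 | uniform 4.8000, cycloidal 5.5484, simple-harmonic 5.2361
β=64°: printed 7.6109 | uniform 6.4000, cycloidal 7.6109, simple-harmonic 7.2361
β=68°: printed 7.8301 | uniform 6.8000, cycloidal 7.8301, simple-harmonic 7.5640
only one law matches every sample → cycloidal

cycloidal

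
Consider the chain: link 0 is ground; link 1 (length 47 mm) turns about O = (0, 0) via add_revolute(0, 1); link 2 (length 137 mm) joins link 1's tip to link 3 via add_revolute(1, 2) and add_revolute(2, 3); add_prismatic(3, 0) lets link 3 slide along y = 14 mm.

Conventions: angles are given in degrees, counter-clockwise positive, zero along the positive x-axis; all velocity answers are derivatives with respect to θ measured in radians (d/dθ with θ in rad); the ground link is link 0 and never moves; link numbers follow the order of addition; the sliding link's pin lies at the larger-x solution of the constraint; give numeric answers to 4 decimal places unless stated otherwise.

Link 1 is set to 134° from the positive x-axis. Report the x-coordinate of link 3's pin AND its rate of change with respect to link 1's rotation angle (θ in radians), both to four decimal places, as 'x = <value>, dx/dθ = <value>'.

geometry: r = 47 mm, L = 137 mm, e = 14 mm
crank pin P = (r cos θ, r sin θ) = (-32.648943, 33.808971)
h = r sin θ − e = 33.808971 − 14 = 19.808971
x = r cos θ + √(L² − h²) = -32.648943 + 135.560336 = 102.911393
dx/dθ = −r sin θ − h·r cos θ/√(L² − h²) (θ in radians; h = 19.808971) = -29.038092

x = 102.9114, dx/dθ = -29.0381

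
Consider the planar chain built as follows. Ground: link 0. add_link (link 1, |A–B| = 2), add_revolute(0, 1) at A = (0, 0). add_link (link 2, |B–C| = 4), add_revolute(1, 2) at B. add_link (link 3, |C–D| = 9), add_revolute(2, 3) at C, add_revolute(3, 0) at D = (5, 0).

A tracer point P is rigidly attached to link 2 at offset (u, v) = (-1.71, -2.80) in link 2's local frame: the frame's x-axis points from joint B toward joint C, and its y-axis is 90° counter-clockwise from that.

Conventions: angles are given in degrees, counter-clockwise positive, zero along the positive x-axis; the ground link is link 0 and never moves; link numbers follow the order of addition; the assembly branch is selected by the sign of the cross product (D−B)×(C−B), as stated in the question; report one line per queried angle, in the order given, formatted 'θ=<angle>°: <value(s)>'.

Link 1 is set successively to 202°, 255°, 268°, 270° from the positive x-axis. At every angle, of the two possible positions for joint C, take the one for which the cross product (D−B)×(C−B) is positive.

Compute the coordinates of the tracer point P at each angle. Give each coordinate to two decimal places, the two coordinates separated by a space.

A=(0,0), D=(5.00,0)
θ=202°: B = A + 2.00·(cos202°, sin202°) = (-1.8544, -0.7492)
θ=202°: |BD| = 6.8952
θ=202°: circle(B,4.00) ∩ circle(D,9.00): a=-1.2658, h=3.7944
θ=202°:   candidates: C₊=(-3.5250,2.8852) cross=26.163; C₋=(-2.7004,-4.6587) cross=-26.163
θ=202°:   branch + wants cross > 0 → take C=(-3.5250,2.8852) (cross=26.163)
θ=202°: ex = (C−B)/|BC| = (-0.4177,0.9086); ey = (-0.9086,-0.4177)
θ=202°: P = B + -1.71·ex + -2.80·ey = (1.4039,-1.1335)
θ=255°: B = A + 2.00·(cos255°, sin255°) = (-0.5176, -1.9319)
θ=255°: |BD| = 5.8461
θ=255°: circle(B,4.00) ∩ circle(D,9.00): a=-2.6363, h=3.0083
θ=255°:   candidates: C₊=(-3.9999,0.0363) cross=17.587; C₋=(-2.0117,-5.6423) cross=-17.587
θ=255°:   branch + wants cross > 0 → take C=(-3.9999,0.0363) (cross=17.587)
θ=255°: ex = (C−B)/|BC| = (-0.8706,0.4920); ey = (-0.4920,-0.8706)
θ=255°: P = B + -1.71·ex + -2.80·ey = (2.3488,-0.3356)
θ=268°: B = A + 2.00·(cos268°, sin268°) = (-0.0698, -1.9988)
θ=268°: |BD| = 5.4496
θ=268°: circle(B,4.00) ∩ circle(D,9.00): a=-3.2390, h=2.3472
θ=268°:   candidates: C₊=(-3.9439,-1.0032) cross=12.791; C₋=(-2.2222,-5.3703) cross=-12.791
θ=268°:   branch + wants cross > 0 → take C=(-3.9439,-1.0032) (cross=12.791)
θ=268°: ex = (C−B)/|BC| = (-0.9685,0.2489); ey = (-0.2489,-0.9685)
θ=268°: P = B + -1.71·ex + -2.80·ey = (2.2833,0.2875)
θ=270°: B = A + 2.00·(cos270°, sin270°) = (-0.0000, -2.0000)
θ=270°: |BD| = 5.3852
θ=270°: circle(B,4.00) ∩ circle(D,9.00): a=-3.3425, h=2.1972
θ=270°:   candidates: C₊=(-3.9195,-1.2014) cross=11.832; C₋=(-2.2874,-5.2814) cross=-11.832
θ=270°:   branch + wants cross > 0 → take C=(-3.9195,-1.2014) (cross=11.832)
θ=270°: ex = (C−B)/|BC| = (-0.9799,0.1997); ey = (-0.1997,-0.9799)
θ=270°: P = B + -1.71·ex + -2.80·ey = (2.2346,0.4022)

θ=202°: 1.40 -1.13
θ=255°: 2.35 -0.34
θ=268°: 2.28 0.29
θ=270°: 2.23 0.40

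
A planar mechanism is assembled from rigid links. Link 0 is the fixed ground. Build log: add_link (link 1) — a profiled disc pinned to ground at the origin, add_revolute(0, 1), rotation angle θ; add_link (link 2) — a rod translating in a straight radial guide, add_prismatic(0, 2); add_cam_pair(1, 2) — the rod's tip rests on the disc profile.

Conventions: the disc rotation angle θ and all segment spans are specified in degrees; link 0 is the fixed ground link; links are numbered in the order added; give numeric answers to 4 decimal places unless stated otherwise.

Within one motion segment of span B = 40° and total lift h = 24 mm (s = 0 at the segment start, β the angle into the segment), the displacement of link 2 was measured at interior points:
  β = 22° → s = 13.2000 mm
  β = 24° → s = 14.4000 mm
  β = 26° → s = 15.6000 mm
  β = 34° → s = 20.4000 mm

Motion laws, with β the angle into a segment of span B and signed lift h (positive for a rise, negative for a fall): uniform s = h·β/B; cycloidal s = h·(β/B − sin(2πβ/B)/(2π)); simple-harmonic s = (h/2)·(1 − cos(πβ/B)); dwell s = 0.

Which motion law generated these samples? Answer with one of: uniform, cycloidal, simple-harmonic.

candidates at β/B = r: uniform s = h·r (linear in β); cycloidal s = h·(r − sin(2πr)/(2π)); simple-harmonic s = (h/2)(1 − cos(πr))
β=22°: printed 13.2000 | uniform 13.2000, cycloidal 14.3804, simple-harmonic 13.8772
β=24°: printed 14.4000 | uniform 14.4000, cycloidal 16.6452, simple-harmonic 15.7082
β=26°: printed 15.6000 | uniform 15.6000, cycloidal 18.6902, simple-harmonic 17.4479
β=34°: printed 20.4000 | uniform 20.4000, cycloidal 23.4902, simple-harmonic 22.6921
only one law matches every sample → uniform

uniform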